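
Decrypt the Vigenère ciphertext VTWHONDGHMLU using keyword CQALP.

TDWWZLNGWXJE

Repeat the key across the ciphertext: CQALPCQALPCQ
V(21)−C(2): 19 → T
T(19)−Q(16): 3 → D
W(22)−A(0): 22 → W
H(7)−L(11): -4≡22 → W
O(14)−P(15): -1≡25 → Z
N(13)−C(2): 11 → L
D(3)−Q(16): -13≡13 → N
G(6)−A(0): 6 → G
H(7)−L(11): -4≡22 → W
M(12)−P(15): -3≡23 → X
L(11)−C(2): 9 → J
U(20)−Q(16): 4 → E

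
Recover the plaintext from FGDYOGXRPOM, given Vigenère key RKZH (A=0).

Repeat the key across the ciphertext: RKZHRKZHRKZ
F(5)−R(17): -12≡14 → O
G(6)−K(10): -4≡22 → W
D(3)−Z(25): -22≡4 → E
Y(24)−H(7): 17 → R
O(14)−R(17): -3≡23 → X
G(6)−K(10): -4≡22 → W
X(23)−Z(25): -2≡24 → Y
R(17)−H(7): 10 → K
P(15)−R(17): -2≡24 → Y
O(14)−K(10): 4 → E
M(12)−Z(25): -13≡13 → N

OWERXWYKYEN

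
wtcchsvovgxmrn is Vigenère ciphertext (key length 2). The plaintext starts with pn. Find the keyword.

hg

Subtract each crib letter from the matching ciphertext letter (mod 26):
w(22)−p(15)=7 → h
t(19)−n(13)=6 → g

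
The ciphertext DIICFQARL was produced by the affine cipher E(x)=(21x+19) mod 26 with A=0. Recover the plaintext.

The inverse of 21 mod 26 is 5, since 21·5=105≡1. Apply D(y)=5·(y−19) mod 26:
D(3): 5·(3−19)=-80≡24 → Y
I(8): 5·(8−19)=-55≡23 → X
I(8): 5·(8−19)=-55≡23 → X
C(2): 5·(2−19)=-85≡19 → T
F(5): 5·(5−19)=-70≡8 → I
Q(16): 5·(16−19)=-15≡11 → L
A(0): 5·(0−19)=-95≡9 → J
R(17): 5·(17−19)=-10≡16 → Q
L(11): 5·(11−19)=-40≡12 → M

YXXTILJQM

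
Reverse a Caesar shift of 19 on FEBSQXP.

MLIZXEW

F(5): 5−19=-14≡12 → M
E(4): 4−19=-15≡11 → L
B(1): 1−19=-18≡8 → I
S(18): 18−19=-1≡25 → Z
Q(16): 16−19=-3≡23 → X
X(23): 23−19=4 → E
P(15): 15−19=-4≡22 → W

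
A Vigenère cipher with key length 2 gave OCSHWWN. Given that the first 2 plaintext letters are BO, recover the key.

Subtract each crib letter from the matching ciphertext letter (mod 26):
O(14)−B(1)=13 → N
C(2)−O(14)=-12≡14 → O

NO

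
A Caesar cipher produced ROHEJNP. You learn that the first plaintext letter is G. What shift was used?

11

From the crib: R(17)−G(6)=11, so the shift is 11.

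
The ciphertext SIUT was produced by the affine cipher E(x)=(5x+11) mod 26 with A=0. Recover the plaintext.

The inverse of 5 mod 26 is 21, since 5·21=105≡1. Apply D(y)=21·(y−11) mod 26:
S(18): 21·(18−11)=147≡17 → R
I(8): 21·(8−11)=-63≡15 → P
U(20): 21·(20−11)=189≡7 → H
T(19): 21·(19−11)=168≡12 → M

RPHM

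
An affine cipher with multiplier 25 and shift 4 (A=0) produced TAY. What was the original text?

The inverse of 25 mod 26 is 25, since 25·25=625≡1. Apply D(y)=25·(y−4) mod 26:
T(19): 25·(19−4)=375≡11 → L
A(0): 25·(0−4)=-100≡4 → E
Y(24): 25·(24−4)=500≡6 → G

LEG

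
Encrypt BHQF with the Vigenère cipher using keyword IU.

Repeat the key across the message: IUIU
B(1)+I(8): 9 → J
H(7)+U(20): 27≡1 → B
Q(16)+I(8): 24 → Y
F(5)+U(20): 25 → Z

JBYZ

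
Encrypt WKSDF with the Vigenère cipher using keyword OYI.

Repeat the key across the message: OYIOY
W(22)+O(14): 36≡10 → K
K(10)+Y(24): 34≡8 → I
S(18)+I(8): 26≡0 → A
D(3)+O(14): 17 → R
F(5)+Y(24): 29≡3 → D

KIARD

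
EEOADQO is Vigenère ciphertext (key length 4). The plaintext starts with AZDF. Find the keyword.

Subtract each crib letter from the matching ciphertext letter (mod 26):
E(4)−A(0)=4 → E
E(4)−Z(25)=-21≡5 → F
O(14)−D(3)=11 → L
A(0)−F(5)=-5≡21 → V

EFLV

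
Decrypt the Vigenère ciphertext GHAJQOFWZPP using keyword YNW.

IUELDSHJDRC

Repeat the key across the ciphertext: YNWYNWYNWYN
G(6)−Y(24): -18≡8 → I
H(7)−N(13): -6≡20 → U
A(0)−W(22): -22≡4 → E
J(9)−Y(24): -15≡11 → L
Q(16)−N(13): 3 → D
O(14)−W(22): -8≡18 → S
F(5)−Y(24): -19≡7 → H
W(22)−N(13): 9 → J
Z(25)−W(22): 3 → D
P(15)−Y(24): -9≡17 → R
P(15)−N(13): 2 → C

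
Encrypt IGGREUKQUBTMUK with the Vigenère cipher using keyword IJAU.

Repeat the key across the message: IJAUIJAUIJAUIJ
I(8)+I(8): 16 → Q
G(6)+J(9): 15 → P
G(6)+A(0): 6 → G
R(17)+U(20): 37≡11 → L
E(4)+I(8): 12 → M
U(20)+J(9): 29≡3 → D
K(10)+A(0): 10 → K
Q(16)+U(20): 36≡10 → K
U(20)+I(8): 28≡2 → C
B(1)+J(9): 10 → K
T(19)+A(0): 19 → T
M(12)+U(20): 32≡6 → G
U(20)+I(8): 28≡2 → C
K(10)+J(9): 19 → T

QPGLMDKKCKTGCT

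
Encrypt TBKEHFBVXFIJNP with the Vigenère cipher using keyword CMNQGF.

Repeat the key across the message: CMNQGFCMNQGFCM
T(19)+C(2): 21 → V
B(1)+M(12): 13 → N
K(10)+N(13): 23 → X
E(4)+Q(16): 20 → U
H(7)+G(6): 13 → N
F(5)+F(5): 10 → K
B(1)+C(2): 3 → D
V(21)+M(12): 33≡7 → H
X(23)+N(13): 36≡10 → K
F(5)+Q(16): 21 → V
I(8)+G(6): 14 → O
J(9)+F(5): 14 → O
N(13)+C(2): 15 → P
P(15)+M(12): 27≡1 → B

VNXUNKDHKVOOPB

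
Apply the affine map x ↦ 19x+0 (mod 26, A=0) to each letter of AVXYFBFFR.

A(0): 19·0+0=0 → A
V(21): 19·21+0=399≡9 → J
X(23): 19·23+0=437≡21 → V
Y(24): 19·24+0=456≡14 → O
F(5): 19·5+0=95≡17 → R
B(1): 19·1+0=19 → T
F(5): 19·5+0=95≡17 → R
F(5): 19·5+0=95≡17 → R
R(17): 19·17+0=323≡11 → L

AJVORTRRL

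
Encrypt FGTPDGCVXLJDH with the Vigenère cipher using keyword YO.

DURDBUAJVZHRF

Repeat the key across the message: YOYOYOYOYOYOY
F(5)+Y(24): 29≡3 → D
G(6)+O(14): 20 → U
T(19)+Y(24): 43≡17 → R
P(15)+O(14): 29≡3 → D
D(3)+Y(24): 27≡1 → B
G(6)+O(14): 20 → U
C(2)+Y(24): 26≡0 → A
V(21)+O(14): 35≡9 → J
X(23)+Y(24): 47≡21 → V
L(11)+O(14): 25 → Z
J(9)+Y(24): 33≡7 → H
D(3)+O(14): 17 → R
H(7)+Y(24): 31≡5 → F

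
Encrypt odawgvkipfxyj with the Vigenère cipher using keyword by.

pbbuhtlgqdywk

Repeat the key across the message: bybybybybybyb
o(14)+b(1): 15 → p
d(3)+y(24): 27≡1 → b
a(0)+b(1): 1 → b
w(22)+y(24): 46≡20 → u
g(6)+b(1): 7 → h
v(21)+y(24): 45≡19 → t
k(10)+b(1): 11 → l
i(8)+y(24): 32≡6 → g
p(15)+b(1): 16 → q
f(5)+y(24): 29≡3 → d
x(23)+b(1): 24 → y
y(24)+y(24): 48≡22 → w
j(9)+b(1): 10 → k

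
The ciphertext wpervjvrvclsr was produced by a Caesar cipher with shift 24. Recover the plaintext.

w(22): 22−24=-2≡24 → y
p(15): 15−24=-9≡17 → r
e(4): 4−24=-20≡6 → g
r(17): 17−24=-7≡19 → t
v(21): 21−24=-3≡23 → x
j(9): 9−24=-15≡11 → l
v(21): 21−24=-3≡23 → x
r(17): 17−24=-7≡19 → t
v(21): 21−24=-3≡23 → x
c(2): 2−24=-22≡4 → e
l(11): 11−24=-13≡13 → n
s(18): 18−24=-6≡20 → u
r(17): 17−24=-7≡19 → t

yrgtxlxtxenut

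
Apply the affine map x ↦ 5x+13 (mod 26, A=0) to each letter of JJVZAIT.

GGOINBE

J(9): 5·9+13=58≡6 → G
J(9): 5·9+13=58≡6 → G
V(21): 5·21+13=118≡14 → O
Z(25): 5·25+13=138≡8 → I
A(0): 5·0+13=13 → N
I(8): 5·8+13=53≡1 → B
T(19): 5·19+13=108≡4 → E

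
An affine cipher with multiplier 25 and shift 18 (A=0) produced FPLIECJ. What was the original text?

NDHKOQJ

The inverse of 25 mod 26 is 25, since 25·25=625≡1. Apply D(y)=25·(y−18) mod 26:
F(5): 25·(5−18)=-325≡13 → N
P(15): 25·(15−18)=-75≡3 → D
L(11): 25·(11−18)=-175≡7 → H
I(8): 25·(8−18)=-250≡10 → K
E(4): 25·(4−18)=-350≡14 → O
C(2): 25·(2−18)=-400≡16 → Q
J(9): 25·(9−18)=-225≡9 → J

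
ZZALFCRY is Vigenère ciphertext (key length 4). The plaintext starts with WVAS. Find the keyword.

Subtract each crib letter from the matching ciphertext letter (mod 26):
Z(25)−W(22)=3 → D
Z(25)−V(21)=4 → E
A(0)−A(0)=0 → A
L(11)−S(18)=-7≡19 → T

DEAT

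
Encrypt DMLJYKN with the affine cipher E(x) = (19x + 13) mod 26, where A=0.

D(3): 19·3+13=70≡18 → S
M(12): 19·12+13=241≡7 → H
L(11): 19·11+13=222≡14 → O
J(9): 19·9+13=184≡2 → C
Y(24): 19·24+13=469≡1 → B
K(10): 19·10+13=203≡21 → V
N(13): 19·13+13=260≡0 → A

SHOCBVA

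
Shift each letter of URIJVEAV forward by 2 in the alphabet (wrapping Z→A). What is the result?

WTKLXGCX

U(20): 20+2=22 → W
R(17): 17+2=19 → T
I(8): 8+2=10 → K
J(9): 9+2=11 → L
V(21): 21+2=23 → X
E(4): 4+2=6 → G
A(0): 0+2=2 → C
V(21): 21+2=23 → X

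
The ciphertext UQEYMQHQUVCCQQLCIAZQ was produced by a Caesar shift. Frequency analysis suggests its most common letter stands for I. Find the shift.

8

The most frequent ciphertext letter is Q (appears 6 times).
Q is position 16; I is position 8.
Shift = 8.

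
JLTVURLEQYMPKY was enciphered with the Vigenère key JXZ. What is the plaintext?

Repeat the key across the ciphertext: JXZJXZJXZJXZJX
J(9)−J(9): 0 → A
L(11)−X(23): -12≡14 → O
T(19)−Z(25): -6≡20 → U
V(21)−J(9): 12 → M
U(20)−X(23): -3≡23 → X
R(17)−Z(25): -8≡18 → S
L(11)−J(9): 2 → C
E(4)−X(23): -19≡7 → H
Q(16)−Z(25): -9≡17 → R
Y(24)−J(9): 15 → P
M(12)−X(23): -11≡15 → P
P(15)−Z(25): -10≡16 → Q
K(10)−J(9): 1 → B
Y(24)−X(23): 1 → B

AOUMXSCHRPPQBB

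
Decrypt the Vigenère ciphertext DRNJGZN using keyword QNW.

NERTTDX

Repeat the key across the ciphertext: QNWQNWQ
D(3)−Q(16): -13≡13 → N
R(17)−N(13): 4 → E
N(13)−W(22): -9≡17 → R
J(9)−Q(16): -7≡19 → T
G(6)−N(13): -7≡19 → T
Z(25)−W(22): 3 → D
N(13)−Q(16): -3≡23 → X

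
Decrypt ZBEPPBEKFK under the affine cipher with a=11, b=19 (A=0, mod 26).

The inverse of 11 mod 26 is 19, since 11·19=209≡1. Apply D(y)=19·(y−19) mod 26:
Z(25): 19·(25−19)=114≡10 → K
B(1): 19·(1−19)=-342≡22 → W
E(4): 19·(4−19)=-285≡1 → B
P(15): 19·(15−19)=-76≡2 → C
P(15): 19·(15−19)=-76≡2 → C
B(1): 19·(1−19)=-342≡22 → W
E(4): 19·(4−19)=-285≡1 → B
K(10): 19·(10−19)=-171≡11 → L
F(5): 19·(5−19)=-266≡20 → U
K(10): 19·(10−19)=-171≡11 → L

KWBCCWBLUL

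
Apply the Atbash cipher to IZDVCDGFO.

RAWEXWTUL

I(8) → R(17)
Z(25) → A(0)
D(3) → W(22)
V(21) → E(4)
C(2) → X(23)
D(3) → W(22)
G(6) → T(19)
F(5) → U(20)
O(14) → L(11)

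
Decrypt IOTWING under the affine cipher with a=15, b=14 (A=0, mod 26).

The inverse of 15 mod 26 is 7, since 15·7=105≡1. Apply D(y)=7·(y−14) mod 26:
I(8): 7·(8−14)=-42≡10 → K
O(14): 7·(14−14)=0 → A
T(19): 7·(19−14)=35≡9 → J
W(22): 7·(22−14)=56≡4 → E
I(8): 7·(8−14)=-42≡10 → K
N(13): 7·(13−14)=-7≡19 → T
G(6): 7·(6−14)=-56≡22 → W

KAJEKTW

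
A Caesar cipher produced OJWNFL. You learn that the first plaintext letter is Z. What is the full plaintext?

ZUHYQW

From the crib: O(14)−Z(25)=-11≡15, so the shift is 15.
Subtract 15 from each ciphertext letter:
O(14): 14−15=-1≡25 → Z
J(9): 9−15=-6≡20 → U
W(22): 22−15=7 → H
N(13): 13−15=-2≡24 → Y
F(5): 5−15=-10≡16 → Q
L(11): 11−15=-4≡22 → W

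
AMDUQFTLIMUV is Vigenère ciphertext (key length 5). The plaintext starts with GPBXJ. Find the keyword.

Subtract each crib letter from the matching ciphertext letter (mod 26):
A(0)−G(6)=-6≡20 → U
M(12)−P(15)=-3≡23 → X
D(3)−B(1)=2 → C
U(20)−X(23)=-3≡23 → X
Q(16)−J(9)=7 → H

UXCXH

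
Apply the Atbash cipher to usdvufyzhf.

fhwefubasu

u(20) → f(5)
s(18) → h(7)
d(3) → w(22)
v(21) → e(4)
u(20) → f(5)
f(5) → u(20)
y(24) → b(1)
z(25) → a(0)
h(7) → s(18)
f(5) → u(20)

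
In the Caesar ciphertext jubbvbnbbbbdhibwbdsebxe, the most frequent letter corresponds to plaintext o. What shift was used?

The most frequent ciphertext letter is b (appears 10 times).
b is position 1; o is position 14.
Shift = -13≡13.

13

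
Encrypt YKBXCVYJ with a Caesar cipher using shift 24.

WIZVATWH

Y(24): 24+24=48≡22 → W
K(10): 10+24=34≡8 → I
B(1): 1+24=25 → Z
X(23): 23+24=47≡21 → V
C(2): 2+24=26≡0 → A
V(21): 21+24=45≡19 → T
Y(24): 24+24=48≡22 → W
J(9): 9+24=33≡7 → H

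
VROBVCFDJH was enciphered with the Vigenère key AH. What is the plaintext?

Repeat the key across the ciphertext: AHAHAHAHAH
V(21)−A(0): 21 → V
R(17)−H(7): 10 → K
O(14)−A(0): 14 → O
B(1)−H(7): -6≡20 → U
V(21)−A(0): 21 → V
C(2)−H(7): -5≡21 → V
F(5)−A(0): 5 → F
D(3)−H(7): -4≡22 → W
J(9)−A(0): 9 → J
H(7)−H(7): 0 → A

VKOUVVFWJA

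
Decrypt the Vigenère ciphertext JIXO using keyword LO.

YUMA

Repeat the key across the ciphertext: LOLO
J(9)−L(11): -2≡24 → Y
I(8)−O(14): -6≡20 → U
X(23)−L(11): 12 → M
O(14)−O(14): 0 → A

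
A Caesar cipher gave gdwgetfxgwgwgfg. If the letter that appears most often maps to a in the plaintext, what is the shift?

6

The most frequent ciphertext letter is g (appears 6 times).
g is position 6; a is position 0.
Shift = 6.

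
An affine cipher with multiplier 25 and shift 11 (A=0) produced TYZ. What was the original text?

SNM

The inverse of 25 mod 26 is 25, since 25·25=625≡1. Apply D(y)=25·(y−11) mod 26:
T(19): 25·(19−11)=200≡18 → S
Y(24): 25·(24−11)=325≡13 → N
Z(25): 25·(25−11)=350≡12 → M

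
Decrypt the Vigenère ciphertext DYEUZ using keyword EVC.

Repeat the key across the ciphertext: EVCEV
D(3)−E(4): -1≡25 → Z
Y(24)−V(21): 3 → D
E(4)−C(2): 2 → C
U(20)−E(4): 16 → Q
Z(25)−V(21): 4 → E

ZDCQE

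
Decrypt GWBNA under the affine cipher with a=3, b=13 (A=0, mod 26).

PDWAN

The inverse of 3 mod 26 is 9, since 3·9=27≡1. Apply D(y)=9·(y−13) mod 26:
G(6): 9·(6−13)=-63≡15 → P
W(22): 9·(22−13)=81≡3 → D
B(1): 9·(1−13)=-108≡22 → W
N(13): 9·(13−13)=0 → A
A(0): 9·(0−13)=-117≡13 → N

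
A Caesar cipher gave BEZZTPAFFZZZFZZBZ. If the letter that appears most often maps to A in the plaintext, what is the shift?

25

The most frequent ciphertext letter is Z (appears 8 times).
Z is position 25; A is position 0.
Shift = 25.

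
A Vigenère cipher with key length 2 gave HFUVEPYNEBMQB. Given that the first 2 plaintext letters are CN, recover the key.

Subtract each crib letter from the matching ciphertext letter (mod 26):
H(7)−C(2)=5 → F
F(5)−N(13)=-8≡18 → S

FS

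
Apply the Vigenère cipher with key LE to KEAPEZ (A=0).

Repeat the key across the message: LELELE
K(10)+L(11): 21 → V
E(4)+E(4): 8 → I
A(0)+L(11): 11 → L
P(15)+E(4): 19 → T
E(4)+L(11): 15 → P
Z(25)+E(4): 29≡3 → D

VILTPD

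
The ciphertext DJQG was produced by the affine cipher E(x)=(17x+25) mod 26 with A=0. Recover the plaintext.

OWBF

The inverse of 17 mod 26 is 23, since 17·23=391≡1. Apply D(y)=23·(y−25) mod 26:
D(3): 23·(3−25)=-506≡14 → O
J(9): 23·(9−25)=-368≡22 → W
Q(16): 23·(16−25)=-207≡1 → B
G(6): 23·(6−25)=-437≡5 → F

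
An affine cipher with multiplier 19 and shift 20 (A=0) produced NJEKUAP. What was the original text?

The inverse of 19 mod 26 is 11, since 19·11=209≡1. Apply D(y)=11·(y−20) mod 26:
N(13): 11·(13−20)=-77≡1 → B
J(9): 11·(9−20)=-121≡9 → J
E(4): 11·(4−20)=-176≡6 → G
K(10): 11·(10−20)=-110≡20 → U
U(20): 11·(20−20)=0 → A
A(0): 11·(0−20)=-220≡14 → O
P(15): 11·(15−20)=-55≡23 → X

BJGUAOX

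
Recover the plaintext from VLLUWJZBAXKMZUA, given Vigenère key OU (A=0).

HRXAIPLHMDWSLAM

Repeat the key across the ciphertext: OUOUOUOUOUOUOUO
V(21)−O(14): 7 → H
L(11)−U(20): -9≡17 → R
L(11)−O(14): -3≡23 → X
U(20)−U(20): 0 → A
W(22)−O(14): 8 → I
J(9)−U(20): -11≡15 → P
Z(25)−O(14): 11 → L
B(1)−U(20): -19≡7 → H
A(0)−O(14): -14≡12 → M
X(23)−U(20): 3 → D
K(10)−O(14): -4≡22 → W
M(12)−U(20): -8≡18 → S
Z(25)−O(14): 11 → L
U(20)−U(20): 0 → A
A(0)−O(14): -14≡12 → M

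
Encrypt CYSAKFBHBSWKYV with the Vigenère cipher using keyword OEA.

Repeat the key across the message: OEAOEAOEAOEAOE
C(2)+O(14): 16 → Q
Y(24)+E(4): 28≡2 → C
S(18)+A(0): 18 → S
A(0)+O(14): 14 → O
K(10)+E(4): 14 → O
F(5)+A(0): 5 → F
B(1)+O(14): 15 → P
H(7)+E(4): 11 → L
B(1)+A(0): 1 → B
S(18)+O(14): 32≡6 → G
W(22)+E(4): 26≡0 → A
K(10)+A(0): 10 → K
Y(24)+O(14): 38≡12 → M
V(21)+E(4): 25 → Z

QCSOOFPLBGAKMZ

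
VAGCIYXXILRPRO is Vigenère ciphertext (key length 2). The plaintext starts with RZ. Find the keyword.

EB

Subtract each crib letter from the matching ciphertext letter (mod 26):
V(21)−R(17)=4 → E
A(0)−Z(25)=-25≡1 → B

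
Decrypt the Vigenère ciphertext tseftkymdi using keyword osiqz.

fawpuwgenj

Repeat the key across the ciphertext: osiqzosiqz
t(19)−o(14): 5 → f
s(18)−s(18): 0 → a
e(4)−i(8): -4≡22 → w
f(5)−q(16): -11≡15 → p
t(19)−z(25): -6≡20 → u
k(10)−o(14): -4≡22 → w
y(24)−s(18): 6 → g
m(12)−i(8): 4 → e
d(3)−q(16): -13≡13 → n
i(8)−z(25): -17≡9 → j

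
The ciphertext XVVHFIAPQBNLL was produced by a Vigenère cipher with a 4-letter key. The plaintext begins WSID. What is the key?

Subtract each crib letter from the matching ciphertext letter (mod 26):
X(23)−W(22)=1 → B
V(21)−S(18)=3 → D
V(21)−I(8)=13 → N
H(7)−D(3)=4 → E

BDNE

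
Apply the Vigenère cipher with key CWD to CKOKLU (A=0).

Repeat the key across the message: CWDCWD
C(2)+C(2): 4 → E
K(10)+W(22): 32≡6 → G
O(14)+D(3): 17 → R
K(10)+C(2): 12 → M
L(11)+W(22): 33≡7 → H
U(20)+D(3): 23 → X

EGRMHX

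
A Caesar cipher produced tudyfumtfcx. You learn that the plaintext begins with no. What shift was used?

From the crib: t(19)−n(13)=6, so the shift is 6.

6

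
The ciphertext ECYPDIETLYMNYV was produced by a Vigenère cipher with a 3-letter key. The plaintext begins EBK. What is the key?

Subtract each crib letter from the matching ciphertext letter (mod 26):
E(4)−E(4)=0 → A
C(2)−B(1)=1 → B
Y(24)−K(10)=14 → O

ABO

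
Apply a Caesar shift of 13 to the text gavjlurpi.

g(6): 6+13=19 → t
a(0): 0+13=13 → n
v(21): 21+13=34≡8 → i
j(9): 9+13=22 → w
l(11): 11+13=24 → y
u(20): 20+13=33≡7 → h
r(17): 17+13=30≡4 → e
p(15): 15+13=28≡2 → c
i(8): 8+13=21 → v

tniwyhecv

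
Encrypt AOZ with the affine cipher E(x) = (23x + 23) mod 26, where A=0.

XHA

A(0): 23·0+23=23 → X
O(14): 23·14+23=345≡7 → H
Z(25): 23·25+23=598≡0 → A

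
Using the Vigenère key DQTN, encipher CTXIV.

Repeat the key across the message: DQTND
C(2)+D(3): 5 → F
T(19)+Q(16): 35≡9 → J
X(23)+T(19): 42≡16 → Q
I(8)+N(13): 21 → V
V(21)+D(3): 24 → Y

FJQVY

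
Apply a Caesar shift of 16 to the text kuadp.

akqtf

k(10): 10+16=26≡0 → a
u(20): 20+16=36≡10 → k
a(0): 0+16=16 → q
d(3): 3+16=19 → t
p(15): 15+16=31≡5 → f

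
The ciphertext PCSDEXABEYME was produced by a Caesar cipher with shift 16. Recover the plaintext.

P(15): 15−16=-1≡25 → Z
C(2): 2−16=-14≡12 → M
S(18): 18−16=2 → C
D(3): 3−16=-13≡13 → N
E(4): 4−16=-12≡14 → O
X(23): 23−16=7 → H
A(0): 0−16=-16≡10 → K
B(1): 1−16=-15≡11 → L
E(4): 4−16=-12≡14 → O
Y(24): 24−16=8 → I
M(12): 12−16=-4≡22 → W
E(4): 4−16=-12≡14 → O

ZMCNOHKLOIWO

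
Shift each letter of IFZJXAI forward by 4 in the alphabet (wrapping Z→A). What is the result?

MJDNBEM

I(8): 8+4=12 → M
F(5): 5+4=9 → J
Z(25): 25+4=29≡3 → D
J(9): 9+4=13 → N
X(23): 23+4=27≡1 → B
A(0): 0+4=4 → E
I(8): 8+4=12 → M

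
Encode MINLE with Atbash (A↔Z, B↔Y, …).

M(12) → N(13)
I(8) → R(17)
N(13) → M(12)
L(11) → O(14)
E(4) → V(21)

NRMOV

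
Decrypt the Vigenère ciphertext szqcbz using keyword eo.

Repeat the key across the ciphertext: eoeoeo
s(18)−e(4): 14 → o
z(25)−o(14): 11 → l
q(16)−e(4): 12 → m
c(2)−o(14): -12≡14 → o
b(1)−e(4): -3≡23 → x
z(25)−o(14): 11 → l

olmoxl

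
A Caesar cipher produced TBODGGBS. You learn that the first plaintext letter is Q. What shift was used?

From the crib: T(19)−Q(16)=3, so the shift is 3.

3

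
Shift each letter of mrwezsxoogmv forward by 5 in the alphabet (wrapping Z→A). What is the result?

m(12): 12+5=17 → r
r(17): 17+5=22 → w
w(22): 22+5=27≡1 → b
e(4): 4+5=9 → j
z(25): 25+5=30≡4 → e
s(18): 18+5=23 → x
x(23): 23+5=28≡2 → c
o(14): 14+5=19 → t
o(14): 14+5=19 → t
g(6): 6+5=11 → l
m(12): 12+5=17 → r
v(21): 21+5=26≡0 → a

rwbjexcttlra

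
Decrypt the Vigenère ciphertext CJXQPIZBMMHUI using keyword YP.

Repeat the key across the ciphertext: YPYPYPYPYPYPY
C(2)−Y(24): -22≡4 → E
J(9)−P(15): -6≡20 → U
X(23)−Y(24): -1≡25 → Z
Q(16)−P(15): 1 → B
P(15)−Y(24): -9≡17 → R
I(8)−P(15): -7≡19 → T
Z(25)−Y(24): 1 → B
B(1)−P(15): -14≡12 → M
M(12)−Y(24): -12≡14 → O
M(12)−P(15): -3≡23 → X
H(7)−Y(24): -17≡9 → J
U(20)−P(15): 5 → F
I(8)−Y(24): -16≡10 → K

EUZBRTBMOXJFK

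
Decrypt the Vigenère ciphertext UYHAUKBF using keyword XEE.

XUDDQGEB

Repeat the key across the ciphertext: XEEXEEXE
U(20)−X(23): -3≡23 → X
Y(24)−E(4): 20 → U
H(7)−E(4): 3 → D
A(0)−X(23): -23≡3 → D
U(20)−E(4): 16 → Q
K(10)−E(4): 6 → G
B(1)−X(23): -22≡4 → E
F(5)−E(4): 1 → B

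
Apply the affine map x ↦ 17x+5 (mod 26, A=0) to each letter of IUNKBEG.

I(8): 17·8+5=141≡11 → L
U(20): 17·20+5=345≡7 → H
N(13): 17·13+5=226≡18 → S
K(10): 17·10+5=175≡19 → T
B(1): 17·1+5=22 → W
E(4): 17·4+5=73≡21 → V
G(6): 17·6+5=107≡3 → D

LHSTWVD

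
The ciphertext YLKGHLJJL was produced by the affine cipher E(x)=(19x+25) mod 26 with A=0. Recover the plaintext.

The inverse of 19 mod 26 is 11, since 19·11=209≡1. Apply D(y)=11·(y−25) mod 26:
Y(24): 11·(24−25)=-11≡15 → P
L(11): 11·(11−25)=-154≡2 → C
K(10): 11·(10−25)=-165≡17 → R
G(6): 11·(6−25)=-209≡25 → Z
H(7): 11·(7−25)=-198≡10 → K
L(11): 11·(11−25)=-154≡2 → C
J(9): 11·(9−25)=-176≡6 → G
J(9): 11·(9−25)=-176≡6 → G
L(11): 11·(11−25)=-154≡2 → C

PCRZKCGGC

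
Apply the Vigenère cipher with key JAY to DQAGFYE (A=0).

Repeat the key across the message: JAYJAYJ
D(3)+J(9): 12 → M
Q(16)+A(0): 16 → Q
A(0)+Y(24): 24 → Y
G(6)+J(9): 15 → P
F(5)+A(0): 5 → F
Y(24)+Y(24): 48≡22 → W
E(4)+J(9): 13 → N

MQYPFWN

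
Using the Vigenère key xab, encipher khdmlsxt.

hhejltut

Repeat the key across the message: xabxabxa
k(10)+x(23): 33≡7 → h
h(7)+a(0): 7 → h
d(3)+b(1): 4 → e
m(12)+x(23): 35≡9 → j
l(11)+a(0): 11 → l
s(18)+b(1): 19 → t
x(23)+x(23): 46≡20 → u
t(19)+a(0): 19 → t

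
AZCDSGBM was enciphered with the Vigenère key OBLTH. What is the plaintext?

Repeat the key across the ciphertext: OBLTHOBL
A(0)−O(14): -14≡12 → M
Z(25)−B(1): 24 → Y
C(2)−L(11): -9≡17 → R
D(3)−T(19): -16≡10 → K
S(18)−H(7): 11 → L
G(6)−O(14): -8≡18 → S
B(1)−B(1): 0 → A
M(12)−L(11): 1 → B

MYRKLSAB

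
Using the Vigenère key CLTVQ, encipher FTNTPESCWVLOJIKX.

HEGOFGDVRLNZCDAZ

Repeat the key across the message: CLTVQCLTVQCLTVQC
F(5)+C(2): 7 → H
T(19)+L(11): 30≡4 → E
N(13)+T(19): 32≡6 → G
T(19)+V(21): 40≡14 → O
P(15)+Q(16): 31≡5 → F
E(4)+C(2): 6 → G
S(18)+L(11): 29≡3 → D
C(2)+T(19): 21 → V
W(22)+V(21): 43≡17 → R
V(21)+Q(16): 37≡11 → L
L(11)+C(2): 13 → N
O(14)+L(11): 25 → Z
J(9)+T(19): 28≡2 → C
I(8)+V(21): 29≡3 → D
K(10)+Q(16): 26≡0 → A
X(23)+C(2): 25 → Z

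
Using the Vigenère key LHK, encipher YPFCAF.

Repeat the key across the message: LHKLHK
Y(24)+L(11): 35≡9 → J
P(15)+H(7): 22 → W
F(5)+K(10): 15 → P
C(2)+L(11): 13 → N
A(0)+H(7): 7 → H
F(5)+K(10): 15 → P

JWPNHP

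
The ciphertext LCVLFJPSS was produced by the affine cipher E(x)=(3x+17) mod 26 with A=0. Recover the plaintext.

The inverse of 3 mod 26 is 9, since 3·9=27≡1. Apply D(y)=9·(y−17) mod 26:
L(11): 9·(11−17)=-54≡24 → Y
C(2): 9·(2−17)=-135≡21 → V
V(21): 9·(21−17)=36≡10 → K
L(11): 9·(11−17)=-54≡24 → Y
F(5): 9·(5−17)=-108≡22 → W
J(9): 9·(9−17)=-72≡6 → G
P(15): 9·(15−17)=-18≡8 → I
S(18): 9·(18−17)=9 → J
S(18): 9·(18−17)=9 → J

YVKYWGIJJ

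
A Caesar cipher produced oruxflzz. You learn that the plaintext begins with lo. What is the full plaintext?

loruciww

From the crib: o(14)−l(11)=3, so the shift is 3.
Subtract 3 from each ciphertext letter:
o(14): 14−3=11 → l
r(17): 17−3=14 → o
u(20): 20−3=17 → r
x(23): 23−3=20 → u
f(5): 5−3=2 → c
l(11): 11−3=8 → i
z(25): 25−3=22 → w
z(25): 25−3=22 → w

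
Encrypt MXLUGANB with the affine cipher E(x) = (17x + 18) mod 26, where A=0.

M(12): 17·12+18=222≡14 → O
X(23): 17·23+18=409≡19 → T
L(11): 17·11+18=205≡23 → X
U(20): 17·20+18=358≡20 → U
G(6): 17·6+18=120≡16 → Q
A(0): 17·0+18=18 → S
N(13): 17·13+18=239≡5 → F
B(1): 17·1+18=35≡9 → J

OTXUQSFJ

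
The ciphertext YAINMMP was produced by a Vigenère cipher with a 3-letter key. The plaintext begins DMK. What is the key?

Subtract each crib letter from the matching ciphertext letter (mod 26):
Y(24)−D(3)=21 → V
A(0)−M(12)=-12≡14 → O
I(8)−K(10)=-2≡24 → Y

VOY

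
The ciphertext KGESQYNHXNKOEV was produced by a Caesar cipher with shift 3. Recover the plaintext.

K(10): 10−3=7 → H
G(6): 6−3=3 → D
E(4): 4−3=1 → B
S(18): 18−3=15 → P
Q(16): 16−3=13 → N
Y(24): 24−3=21 → V
N(13): 13−3=10 → K
H(7): 7−3=4 → E
X(23): 23−3=20 → U
N(13): 13−3=10 → K
K(10): 10−3=7 → H
O(14): 14−3=11 → L
E(4): 4−3=1 → B
V(21): 21−3=18 → S

HDBPNVKEUKHLBS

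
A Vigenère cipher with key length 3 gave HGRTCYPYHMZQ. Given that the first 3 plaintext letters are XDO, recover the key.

KDD

Subtract each crib letter from the matching ciphertext letter (mod 26):
H(7)−X(23)=-16≡10 → K
G(6)−D(3)=3 → D
R(17)−O(14)=3 → D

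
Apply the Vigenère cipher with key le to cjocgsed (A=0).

Repeat the key across the message: lelelele
c(2)+l(11): 13 → n
j(9)+e(4): 13 → n
o(14)+l(11): 25 → z
c(2)+e(4): 6 → g
g(6)+l(11): 17 → r
s(18)+e(4): 22 → w
e(4)+l(11): 15 → p
d(3)+e(4): 7 → h

nnzgrwph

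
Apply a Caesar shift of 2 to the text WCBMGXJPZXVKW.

W(22): 22+2=24 → Y
C(2): 2+2=4 → E
B(1): 1+2=3 → D
M(12): 12+2=14 → O
G(6): 6+2=8 → I
X(23): 23+2=25 → Z
J(9): 9+2=11 → L
P(15): 15+2=17 → R
Z(25): 25+2=27≡1 → B
X(23): 23+2=25 → Z
V(21): 21+2=23 → X
K(10): 10+2=12 → M
W(22): 22+2=24 → Y

YEDOIZLRBZXMY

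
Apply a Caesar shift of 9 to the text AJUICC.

JSDRLL

A(0): 0+9=9 → J
J(9): 9+9=18 → S
U(20): 20+9=29≡3 → D
I(8): 8+9=17 → R
C(2): 2+9=11 → L
C(2): 2+9=11 → L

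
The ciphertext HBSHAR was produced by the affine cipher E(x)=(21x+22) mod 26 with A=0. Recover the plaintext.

DZGDUB

The inverse of 21 mod 26 is 5, since 21·5=105≡1. Apply D(y)=5·(y−22) mod 26:
H(7): 5·(7−22)=-75≡3 → D
B(1): 5·(1−22)=-105≡25 → Z
S(18): 5·(18−22)=-20≡6 → G
H(7): 5·(7−22)=-75≡3 → D
A(0): 5·(0−22)=-110≡20 → U
R(17): 5·(17−22)=-25≡1 → B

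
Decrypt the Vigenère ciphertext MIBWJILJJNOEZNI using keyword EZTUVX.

Repeat the key across the ciphertext: EZTUVXEZTUVXEZT
M(12)−E(4): 8 → I
I(8)−Z(25): -17≡9 → J
B(1)−T(19): -18≡8 → I
W(22)−U(20): 2 → C
J(9)−V(21): -12≡14 → O
I(8)−X(23): -15≡11 → L
L(11)−E(4): 7 → H
J(9)−Z(25): -16≡10 → K
J(9)−T(19): -10≡16 → Q
N(13)−U(20): -7≡19 → T
O(14)−V(21): -7≡19 → T
E(4)−X(23): -19≡7 → H
Z(25)−E(4): 21 → V
N(13)−Z(25): -12≡14 → O
I(8)−T(19): -11≡15 → P

IJICOLHKQTTHVOP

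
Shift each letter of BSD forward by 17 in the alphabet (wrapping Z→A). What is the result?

B(1): 1+17=18 → S
S(18): 18+17=35≡9 → J
D(3): 3+17=20 → U

SJU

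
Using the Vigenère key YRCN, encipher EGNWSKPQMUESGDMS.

Repeat the key across the message: YRCNYRCNYRCNYRCN
E(4)+Y(24): 28≡2 → C
G(6)+R(17): 23 → X
N(13)+C(2): 15 → P
W(22)+N(13): 35≡9 → J
S(18)+Y(24): 42≡16 → Q
K(10)+R(17): 27≡1 → B
P(15)+C(2): 17 → R
Q(16)+N(13): 29≡3 → D
M(12)+Y(24): 36≡10 → K
U(20)+R(17): 37≡11 → L
E(4)+C(2): 6 → G
S(18)+N(13): 31≡5 → F
G(6)+Y(24): 30≡4 → E
D(3)+R(17): 20 → U
M(12)+C(2): 14 → O
S(18)+N(13): 31≡5 → F

CXPJQBRDKLGFEUOF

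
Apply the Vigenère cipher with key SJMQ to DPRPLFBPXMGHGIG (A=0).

Repeat the key across the message: SJMQSJMQSJMQSJM
D(3)+S(18): 21 → V
P(15)+J(9): 24 → Y
R(17)+M(12): 29≡3 → D
P(15)+Q(16): 31≡5 → F
L(11)+S(18): 29≡3 → D
F(5)+J(9): 14 → O
B(1)+M(12): 13 → N
P(15)+Q(16): 31≡5 → F
X(23)+S(18): 41≡15 → P
M(12)+J(9): 21 → V
G(6)+M(12): 18 → S
H(7)+Q(16): 23 → X
G(6)+S(18): 24 → Y
I(8)+J(9): 17 → R
G(6)+M(12): 18 → S

VYDFDONFPVSXYRS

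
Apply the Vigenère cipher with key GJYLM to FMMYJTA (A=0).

LVKJVZJ

Repeat the key across the message: GJYLMGJ
F(5)+G(6): 11 → L
M(12)+J(9): 21 → V
M(12)+Y(24): 36≡10 → K
Y(24)+L(11): 35≡9 → J
J(9)+M(12): 21 → V
T(19)+G(6): 25 → Z
A(0)+J(9): 9 → J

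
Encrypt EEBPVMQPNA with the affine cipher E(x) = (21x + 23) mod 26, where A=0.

E(4): 21·4+23=107≡3 → D
E(4): 21·4+23=107≡3 → D
B(1): 21·1+23=44≡18 → S
P(15): 21·15+23=338≡0 → A
V(21): 21·21+23=464≡22 → W
M(12): 21·12+23=275≡15 → P
Q(16): 21·16+23=359≡21 → V
P(15): 21·15+23=338≡0 → A
N(13): 21·13+23=296≡10 → K
A(0): 21·0+23=23 → X

DDSAWPVAKX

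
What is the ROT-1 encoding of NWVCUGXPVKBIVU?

OXWDVHYQWLCJWV

N(13): 13+1=14 → O
W(22): 22+1=23 → X
V(21): 21+1=22 → W
C(2): 2+1=3 → D
U(20): 20+1=21 → V
G(6): 6+1=7 → H
X(23): 23+1=24 → Y
P(15): 15+1=16 → Q
V(21): 21+1=22 → W
K(10): 10+1=11 → L
B(1): 1+1=2 → C
I(8): 8+1=9 → J
V(21): 21+1=22 → W
U(20): 20+1=21 → V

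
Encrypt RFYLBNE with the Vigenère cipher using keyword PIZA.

Repeat the key across the message: PIZAPIZ
R(17)+P(15): 32≡6 → G
F(5)+I(8): 13 → N
Y(24)+Z(25): 49≡23 → X
L(11)+A(0): 11 → L
B(1)+P(15): 16 → Q
N(13)+I(8): 21 → V
E(4)+Z(25): 29≡3 → D

GNXLQVD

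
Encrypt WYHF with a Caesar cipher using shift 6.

CENL

W(22): 22+6=28≡2 → C
Y(24): 24+6=30≡4 → E
H(7): 7+6=13 → N
F(5): 5+6=11 → L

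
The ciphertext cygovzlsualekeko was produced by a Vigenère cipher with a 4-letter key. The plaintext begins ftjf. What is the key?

xfxj

Subtract each crib letter from the matching ciphertext letter (mod 26):
c(2)−f(5)=-3≡23 → x
y(24)−t(19)=5 → f
g(6)−j(9)=-3≡23 → x
o(14)−f(5)=9 → j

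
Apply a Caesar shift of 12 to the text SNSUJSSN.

S(18): 18+12=30≡4 → E
N(13): 13+12=25 → Z
S(18): 18+12=30≡4 → E
U(20): 20+12=32≡6 → G
J(9): 9+12=21 → V
S(18): 18+12=30≡4 → E
S(18): 18+12=30≡4 → E
N(13): 13+12=25 → Z

EZEGVEEZ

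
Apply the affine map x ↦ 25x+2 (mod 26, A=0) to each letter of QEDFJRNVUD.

MYZXTLPHIZ

Q(16): 25·16+2=402≡12 → M
E(4): 25·4+2=102≡24 → Y
D(3): 25·3+2=77≡25 → Z
F(5): 25·5+2=127≡23 → X
J(9): 25·9+2=227≡19 → T
R(17): 25·17+2=427≡11 → L
N(13): 25·13+2=327≡15 → P
V(21): 25·21+2=527≡7 → H
U(20): 25·20+2=502≡8 → I
D(3): 25·3+2=77≡25 → Z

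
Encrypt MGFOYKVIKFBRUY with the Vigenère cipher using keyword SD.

EJXRQNNLCITUMB

Repeat the key across the message: SDSDSDSDSDSDSD
M(12)+S(18): 30≡4 → E
G(6)+D(3): 9 → J
F(5)+S(18): 23 → X
O(14)+D(3): 17 → R
Y(24)+S(18): 42≡16 → Q
K(10)+D(3): 13 → N
V(21)+S(18): 39≡13 → N
I(8)+D(3): 11 → L
K(10)+S(18): 28≡2 → C
F(5)+D(3): 8 → I
B(1)+S(18): 19 → T
R(17)+D(3): 20 → U
U(20)+S(18): 38≡12 → M
Y(24)+D(3): 27≡1 → B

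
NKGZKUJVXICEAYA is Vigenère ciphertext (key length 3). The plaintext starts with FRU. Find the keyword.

ITM

Subtract each crib letter from the matching ciphertext letter (mod 26):
N(13)−F(5)=8 → I
K(10)−R(17)=-7≡19 → T
G(6)−U(20)=-14≡12 → M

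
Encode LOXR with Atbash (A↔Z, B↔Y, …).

L(11) → O(14)
O(14) → L(11)
X(23) → C(2)
R(17) → I(8)

OLCI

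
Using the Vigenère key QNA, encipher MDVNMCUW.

Repeat the key across the message: QNAQNAQN
M(12)+Q(16): 28≡2 → C
D(3)+N(13): 16 → Q
V(21)+A(0): 21 → V
N(13)+Q(16): 29≡3 → D
M(12)+N(13): 25 → Z
C(2)+A(0): 2 → C
U(20)+Q(16): 36≡10 → K
W(22)+N(13): 35≡9 → J

CQVDZCKJ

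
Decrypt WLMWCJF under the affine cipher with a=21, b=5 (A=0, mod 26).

HEJHLUA

The inverse of 21 mod 26 is 5, since 21·5=105≡1. Apply D(y)=5·(y−5) mod 26:
W(22): 5·(22−5)=85≡7 → H
L(11): 5·(11−5)=30≡4 → E
M(12): 5·(12−5)=35≡9 → J
W(22): 5·(22−5)=85≡7 → H
C(2): 5·(2−5)=-15≡11 → L
J(9): 5·(9−5)=20 → U
F(5): 5·(5−5)=0 → A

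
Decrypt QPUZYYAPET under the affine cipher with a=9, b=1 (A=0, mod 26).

TQFURRXQJC

The inverse of 9 mod 26 is 3, since 9·3=27≡1. Apply D(y)=3·(y−1) mod 26:
Q(16): 3·(16−1)=45≡19 → T
P(15): 3·(15−1)=42≡16 → Q
U(20): 3·(20−1)=57≡5 → F
Z(25): 3·(25−1)=72≡20 → U
Y(24): 3·(24−1)=69≡17 → R
Y(24): 3·(24−1)=69≡17 → R
A(0): 3·(0−1)=-3≡23 → X
P(15): 3·(15−1)=42≡16 → Q
E(4): 3·(4−1)=9 → J
T(19): 3·(19−1)=54≡2 → C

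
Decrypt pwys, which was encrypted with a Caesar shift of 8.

hoqk

p(15): 15−8=7 → h
w(22): 22−8=14 → o
y(24): 24−8=16 → q
s(18): 18−8=10 → k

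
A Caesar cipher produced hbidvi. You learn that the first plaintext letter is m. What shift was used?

21

From the crib: h(7)−m(12)=-5≡21, so the shift is 21.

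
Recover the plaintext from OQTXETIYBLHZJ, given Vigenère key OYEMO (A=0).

Repeat the key across the ciphertext: OYEMOOYEMOOYE
O(14)−O(14): 0 → A
Q(16)−Y(24): -8≡18 → S
T(19)−E(4): 15 → P
X(23)−M(12): 11 → L
E(4)−O(14): -10≡16 → Q
T(19)−O(14): 5 → F
I(8)−Y(24): -16≡10 → K
Y(24)−E(4): 20 → U
B(1)−M(12): -11≡15 → P
L(11)−O(14): -3≡23 → X
H(7)−O(14): -7≡19 → T
Z(25)−Y(24): 1 → B
J(9)−E(4): 5 → F

ASPLQFKUPXTBF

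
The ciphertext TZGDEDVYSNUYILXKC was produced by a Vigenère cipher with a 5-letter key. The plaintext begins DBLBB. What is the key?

Subtract each crib letter from the matching ciphertext letter (mod 26):
T(19)−D(3)=16 → Q
Z(25)−B(1)=24 → Y
G(6)−L(11)=-5≡21 → V
D(3)−B(1)=2 → C
E(4)−B(1)=3 → D

QYVCD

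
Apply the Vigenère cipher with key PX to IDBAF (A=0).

Repeat the key across the message: PXPXP
I(8)+P(15): 23 → X
D(3)+X(23): 26≡0 → A
B(1)+P(15): 16 → Q
A(0)+X(23): 23 → X
F(5)+P(15): 20 → U

XAQXU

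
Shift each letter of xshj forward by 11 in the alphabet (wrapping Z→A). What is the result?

x(23): 23+11=34≡8 → i
s(18): 18+11=29≡3 → d
h(7): 7+11=18 → s
j(9): 9+11=20 → u

idsu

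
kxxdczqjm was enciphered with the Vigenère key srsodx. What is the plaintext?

Repeat the key across the ciphertext: srsodxsrs
k(10)−s(18): -8≡18 → s
x(23)−r(17): 6 → g
x(23)−s(18): 5 → f
d(3)−o(14): -11≡15 → p
c(2)−d(3): -1≡25 → z
z(25)−x(23): 2 → c
q(16)−s(18): -2≡24 → y
j(9)−r(17): -8≡18 → s
m(12)−s(18): -6≡20 → u

sgfpzcysu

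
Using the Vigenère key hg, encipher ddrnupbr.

Repeat the key across the message: hghghghg
d(3)+h(7): 10 → k
d(3)+g(6): 9 → j
r(17)+h(7): 24 → y
n(13)+g(6): 19 → t
u(20)+h(7): 27≡1 → b
p(15)+g(6): 21 → v
b(1)+h(7): 8 → i
r(17)+g(6): 23 → x

kjytbvix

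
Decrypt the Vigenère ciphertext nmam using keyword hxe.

gpwf

Repeat the key across the ciphertext: hxeh
n(13)−h(7): 6 → g
m(12)−x(23): -11≡15 → p
a(0)−e(4): -4≡22 → w
m(12)−h(7): 5 → f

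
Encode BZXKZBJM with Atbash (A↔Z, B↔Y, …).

YACPAYQN

B(1) → Y(24)
Z(25) → A(0)
X(23) → C(2)
K(10) → P(15)
Z(25) → A(0)
B(1) → Y(24)
J(9) → Q(16)
M(12) → N(13)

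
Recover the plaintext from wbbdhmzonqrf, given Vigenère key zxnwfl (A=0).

xeohcbaraumu

Repeat the key across the ciphertext: zxnwflzxnwfl
w(22)−z(25): -3≡23 → x
b(1)−x(23): -22≡4 → e
b(1)−n(13): -12≡14 → o
d(3)−w(22): -19≡7 → h
h(7)−f(5): 2 → c
m(12)−l(11): 1 → b
z(25)−z(25): 0 → a
o(14)−x(23): -9≡17 → r
n(13)−n(13): 0 → a
q(16)−w(22): -6≡20 → u
r(17)−f(5): 12 → m
f(5)−l(11): -6≡20 → u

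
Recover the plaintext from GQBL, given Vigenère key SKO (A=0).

Repeat the key across the ciphertext: SKOS
G(6)−S(18): -12≡14 → O
Q(16)−K(10): 6 → G
B(1)−O(14): -13≡13 → N
L(11)−S(18): -7≡19 → T

OGNT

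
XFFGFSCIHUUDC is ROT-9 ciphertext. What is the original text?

OWWXWJTZYLLUT

X(23): 23−9=14 → O
F(5): 5−9=-4≡22 → W
F(5): 5−9=-4≡22 → W
G(6): 6−9=-3≡23 → X
F(5): 5−9=-4≡22 → W
S(18): 18−9=9 → J
C(2): 2−9=-7≡19 → T
I(8): 8−9=-1≡25 → Z
H(7): 7−9=-2≡24 → Y
U(20): 20−9=11 → L
U(20): 20−9=11 → L
D(3): 3−9=-6≡20 → U
C(2): 2−9=-7≡19 → T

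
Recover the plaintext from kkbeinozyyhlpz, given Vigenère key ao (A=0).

kwbqizolykhxpl

Repeat the key across the ciphertext: aoaoaoaoaoaoao
k(10)−a(0): 10 → k
k(10)−o(14): -4≡22 → w
b(1)−a(0): 1 → b
e(4)−o(14): -10≡16 → q
i(8)−a(0): 8 → i
n(13)−o(14): -1≡25 → z
o(14)−a(0): 14 → o
z(25)−o(14): 11 → l
y(24)−a(0): 24 → y
y(24)−o(14): 10 → k
h(7)−a(0): 7 → h
l(11)−o(14): -3≡23 → x
p(15)−a(0): 15 → p
z(25)−o(14): 11 → l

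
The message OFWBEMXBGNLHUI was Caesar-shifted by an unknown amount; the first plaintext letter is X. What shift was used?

17

From the crib: O(14)−X(23)=-9≡17, so the shift is 17.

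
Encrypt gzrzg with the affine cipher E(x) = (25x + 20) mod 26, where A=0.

g(6): 25·6+20=170≡14 → o
z(25): 25·25+20=645≡21 → v
r(17): 25·17+20=445≡3 → d
z(25): 25·25+20=645≡21 → v
g(6): 25·6+20=170≡14 → o

ovdvo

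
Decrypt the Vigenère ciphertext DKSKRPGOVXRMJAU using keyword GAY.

Repeat the key across the ciphertext: GAYGAYGAYGAYGAY
D(3)−G(6): -3≡23 → X
K(10)−A(0): 10 → K
S(18)−Y(24): -6≡20 → U
K(10)−G(6): 4 → E
R(17)−A(0): 17 → R
P(15)−Y(24): -9≡17 → R
G(6)−G(6): 0 → A
O(14)−A(0): 14 → O
V(21)−Y(24): -3≡23 → X
X(23)−G(6): 17 → R
R(17)−A(0): 17 → R
M(12)−Y(24): -12≡14 → O
J(9)−G(6): 3 → D
A(0)−A(0): 0 → A
U(20)−Y(24): -4≡22 → W

XKUERRAOXRRODAW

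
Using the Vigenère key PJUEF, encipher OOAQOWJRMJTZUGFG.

DXUUTLSLQOIIOKKV

Repeat the key across the message: PJUEFPJUEFPJUEFP
O(14)+P(15): 29≡3 → D
O(14)+J(9): 23 → X
A(0)+U(20): 20 → U
Q(16)+E(4): 20 → U
O(14)+F(5): 19 → T
W(22)+P(15): 37≡11 → L
J(9)+J(9): 18 → S
R(17)+U(20): 37≡11 → L
M(12)+E(4): 16 → Q
J(9)+F(5): 14 → O
T(19)+P(15): 34≡8 → I
Z(25)+J(9): 34≡8 → I
U(20)+U(20): 40≡14 → O
G(6)+E(4): 10 → K
F(5)+F(5): 10 → K
G(6)+P(15): 21 → V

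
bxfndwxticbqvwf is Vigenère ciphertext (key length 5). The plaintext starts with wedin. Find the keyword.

ftcfq

Subtract each crib letter from the matching ciphertext letter (mod 26):
b(1)−w(22)=-21≡5 → f
x(23)−e(4)=19 → t
f(5)−d(3)=2 → c
n(13)−i(8)=5 → f
d(3)−n(13)=-10≡16 → q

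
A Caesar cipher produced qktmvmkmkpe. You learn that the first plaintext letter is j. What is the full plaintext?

jdmfofdfdix

From the crib: q(16)−j(9)=7, so the shift is 7.
Subtract 7 from each ciphertext letter:
q(16): 16−7=9 → j
k(10): 10−7=3 → d
t(19): 19−7=12 → m
m(12): 12−7=5 → f
v(21): 21−7=14 → o
m(12): 12−7=5 → f
k(10): 10−7=3 → d
m(12): 12−7=5 → f
k(10): 10−7=3 → d
p(15): 15−7=8 → i
e(4): 4−7=-3≡23 → x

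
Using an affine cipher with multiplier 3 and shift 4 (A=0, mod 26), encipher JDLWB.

FNLSH

J(9): 3·9+4=31≡5 → F
D(3): 3·3+4=13 → N
L(11): 3·11+4=37≡11 → L
W(22): 3·22+4=70≡18 → S
B(1): 3·1+4=7 → H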